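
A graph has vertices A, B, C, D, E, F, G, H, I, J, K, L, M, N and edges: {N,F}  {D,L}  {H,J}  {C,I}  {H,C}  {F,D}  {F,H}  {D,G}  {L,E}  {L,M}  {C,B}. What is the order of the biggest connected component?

12

K is isolated — a component by itself.
A is isolated — a component by itself.
Starting from B we can reach B, C, D, E, F, G, H, I, J, L, M, N. That is one component of size 12.
The largest has 12 vertices.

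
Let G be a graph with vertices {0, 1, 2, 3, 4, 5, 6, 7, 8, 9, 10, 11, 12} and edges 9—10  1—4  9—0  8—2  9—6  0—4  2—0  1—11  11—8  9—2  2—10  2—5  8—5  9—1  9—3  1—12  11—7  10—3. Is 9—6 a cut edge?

Yes

Removing 9—6 leaves no path between 9 and 6: the component count goes from 1 to 2. So it is a bridge.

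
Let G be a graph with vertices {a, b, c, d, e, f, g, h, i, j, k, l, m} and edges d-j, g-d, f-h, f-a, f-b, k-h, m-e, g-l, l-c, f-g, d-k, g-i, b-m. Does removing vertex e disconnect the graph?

No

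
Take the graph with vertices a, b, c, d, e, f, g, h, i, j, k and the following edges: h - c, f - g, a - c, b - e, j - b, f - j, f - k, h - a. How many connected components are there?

i is isolated — a component by itself.
d is isolated — a component by itself.
Starting from a we can reach a, c, h. That is one component of size 3.
Starting from b we can reach b, e, f, g, j, k. That is one component of size 6.
Total: 4 components.

4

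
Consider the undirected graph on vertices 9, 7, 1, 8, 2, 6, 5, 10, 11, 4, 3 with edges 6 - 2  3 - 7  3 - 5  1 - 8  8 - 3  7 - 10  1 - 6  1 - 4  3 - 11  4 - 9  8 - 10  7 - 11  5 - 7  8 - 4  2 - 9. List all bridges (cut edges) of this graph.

none

The edges on the cycle 1-6-2-9-4-1 are not bridges since each lies on that cycle.
Every edge lies on some cycle, so there are no bridges.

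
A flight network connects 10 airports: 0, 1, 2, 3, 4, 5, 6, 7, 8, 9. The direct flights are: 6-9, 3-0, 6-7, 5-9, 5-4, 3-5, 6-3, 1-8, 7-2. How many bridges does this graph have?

5

The edges on the cycle 6-3-5-9-6 are not bridges since each lies on that cycle.
But removing 3-0 disconnects 3 from 0; removing 1-8 disconnects 1 from 8; removing 6-7 disconnects 6 from 7; removing 5-4 disconnects 5 from 4 — these are bridges.
In total 5 edges are bridges.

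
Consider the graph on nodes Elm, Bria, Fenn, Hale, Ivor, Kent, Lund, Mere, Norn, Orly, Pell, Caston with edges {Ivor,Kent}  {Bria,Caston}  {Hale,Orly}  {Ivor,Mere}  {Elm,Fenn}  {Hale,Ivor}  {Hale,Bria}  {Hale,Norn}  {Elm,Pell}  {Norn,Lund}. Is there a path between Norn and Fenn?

No

The component containing Norn is {Bria, Hale, Ivor, Kent, Lund, Mere, Norn, Orly, Caston}, and Fenn is not in it.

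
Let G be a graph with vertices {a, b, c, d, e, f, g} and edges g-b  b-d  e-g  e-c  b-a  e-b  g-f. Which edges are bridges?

a-b, b-d, c-e, f-g

The edges on the cycle e-g-b-e are not bridges since each lies on that cycle.
But removing b-d disconnects b from d; removing g-f disconnects g from f; removing b-a disconnects b from a; removing e-c disconnects e from c — these are bridges.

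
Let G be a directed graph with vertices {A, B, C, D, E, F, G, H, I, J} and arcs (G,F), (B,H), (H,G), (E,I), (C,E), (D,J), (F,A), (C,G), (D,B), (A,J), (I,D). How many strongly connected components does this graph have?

10

{E} is an SCC by itself.
{G} is an SCC by itself.
{I} is an SCC by itself.
{A} is an SCC by itself.
{F} is an SCC by itself.
(and 5 more singleton SCCs)
That gives 10 strongly connected components.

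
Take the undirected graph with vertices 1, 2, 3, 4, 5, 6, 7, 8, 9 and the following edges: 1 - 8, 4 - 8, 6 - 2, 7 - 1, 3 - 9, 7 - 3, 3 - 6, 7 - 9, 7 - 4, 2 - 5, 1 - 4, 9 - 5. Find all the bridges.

none

The edges on the cycle 7-3-6-2-5-9-7 are not bridges since each lies on that cycle.
Every edge lies on some cycle, so there are no bridges.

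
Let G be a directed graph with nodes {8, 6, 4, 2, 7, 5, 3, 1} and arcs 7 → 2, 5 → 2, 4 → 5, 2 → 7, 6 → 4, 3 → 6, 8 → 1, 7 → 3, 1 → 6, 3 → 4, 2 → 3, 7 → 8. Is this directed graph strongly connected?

Yes

From 3 we can reach every vertex (1, 2, 3, 4, 5, 6, 7, 8), and every vertex can reach 3 (1, 2, 3, 4, 5, 6, 7, 8). So the whole graph is one strongly connected component.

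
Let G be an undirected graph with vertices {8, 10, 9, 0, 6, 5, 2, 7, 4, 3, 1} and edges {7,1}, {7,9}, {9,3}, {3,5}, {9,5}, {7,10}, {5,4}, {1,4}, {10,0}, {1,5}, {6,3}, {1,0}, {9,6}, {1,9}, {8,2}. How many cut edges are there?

1

The edges on the cycle 1-9-6-3-5-4-1 are not bridges since each lies on that cycle.
But removing 8 - 2 disconnects 8 from 2 — this is a bridge.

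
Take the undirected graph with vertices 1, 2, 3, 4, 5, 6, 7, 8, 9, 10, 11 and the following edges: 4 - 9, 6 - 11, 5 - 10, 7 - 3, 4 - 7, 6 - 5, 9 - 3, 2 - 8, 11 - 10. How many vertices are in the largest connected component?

4

1 is isolated — a component by itself.
Starting from 2 we can reach 2, 8. That is one component of size 2.
Starting from 5 we can reach 5, 6, 10, 11. That is one component of size 4.
Starting from 3 we can reach 3, 4, 7, 9. That is one component of size 4.
The largest has 4 vertices.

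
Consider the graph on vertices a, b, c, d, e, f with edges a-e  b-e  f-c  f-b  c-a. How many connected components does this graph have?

2

d is isolated — a component by itself.
Starting from a we can reach a, b, c, e, f. That is one component of size 5.
Total: 2 components.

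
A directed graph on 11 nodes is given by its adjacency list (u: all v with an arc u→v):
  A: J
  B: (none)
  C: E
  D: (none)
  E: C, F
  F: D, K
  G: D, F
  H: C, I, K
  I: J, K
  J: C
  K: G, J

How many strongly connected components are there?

6

{C, E, F, G, J, K} are all mutually reachable — one SCC of size 6.
{I} is an SCC by itself.
{D} is an SCC by itself.
{B} is an SCC by itself.
{H} is an SCC by itself.
(and 1 more singleton SCC)
That gives 6 strongly connected components.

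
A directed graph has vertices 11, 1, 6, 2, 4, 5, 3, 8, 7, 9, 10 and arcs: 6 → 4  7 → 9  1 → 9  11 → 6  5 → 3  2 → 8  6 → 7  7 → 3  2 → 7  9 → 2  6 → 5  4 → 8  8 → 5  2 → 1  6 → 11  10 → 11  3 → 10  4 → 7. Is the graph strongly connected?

From 6 we can reach every vertex (1, 2, 3, 4, 5, 6, 7, 8, 9, 10, 11), and every vertex can reach 6 (1, 2, 3, 4, 5, 6, 7, 8, 9, 10, 11). So the whole graph is one strongly connected component.

Yes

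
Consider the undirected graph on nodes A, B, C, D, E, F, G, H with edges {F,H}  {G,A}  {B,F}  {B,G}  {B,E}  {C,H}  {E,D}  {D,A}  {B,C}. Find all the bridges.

none

The edges on the cycle B-E-D-A-G-B are not bridges since each lies on that cycle.
Every edge lies on some cycle, so there are no bridges.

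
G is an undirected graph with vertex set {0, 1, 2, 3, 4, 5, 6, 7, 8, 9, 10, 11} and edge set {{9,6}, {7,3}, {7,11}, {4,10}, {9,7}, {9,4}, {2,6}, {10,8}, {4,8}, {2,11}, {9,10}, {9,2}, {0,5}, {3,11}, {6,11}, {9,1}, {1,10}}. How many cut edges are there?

The edges on the cycle 7-3-11-7 are not bridges since each lies on that cycle.
But removing 0 - 5 disconnects 0 from 5 — this is a bridge.

1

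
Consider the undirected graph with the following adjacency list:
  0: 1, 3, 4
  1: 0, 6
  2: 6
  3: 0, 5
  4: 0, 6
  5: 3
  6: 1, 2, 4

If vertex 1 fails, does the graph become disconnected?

No

Deleting 1 leaves 1 component (was 1) (its neighbors 0, 6 remain connected to each other), so 1 is not a cut vertex.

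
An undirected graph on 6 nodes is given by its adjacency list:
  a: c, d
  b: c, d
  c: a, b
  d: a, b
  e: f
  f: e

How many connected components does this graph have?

Starting from e we can reach e, f. That is one component of size 2.
Starting from a we can reach a, b, c, d. That is one component of size 4.
Total: 2 components.

2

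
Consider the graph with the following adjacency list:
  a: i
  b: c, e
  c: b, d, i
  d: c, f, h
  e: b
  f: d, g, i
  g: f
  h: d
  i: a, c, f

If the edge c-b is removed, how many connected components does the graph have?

Before removal there is 1 component.
c-b is a bridge — removing it separates c's side from b's side.
After removal: 2 components.

2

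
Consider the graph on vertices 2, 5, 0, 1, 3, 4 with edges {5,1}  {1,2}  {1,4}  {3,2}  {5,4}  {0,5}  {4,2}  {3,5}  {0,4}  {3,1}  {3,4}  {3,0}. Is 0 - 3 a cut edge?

No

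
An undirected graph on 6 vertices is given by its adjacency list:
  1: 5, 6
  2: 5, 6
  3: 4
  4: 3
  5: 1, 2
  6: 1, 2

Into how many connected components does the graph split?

2

Starting from 3 we can reach 3, 4. That is one component of size 2.
Starting from 1 we can reach 1, 2, 5, 6. That is one component of size 4.
Total: 2 components.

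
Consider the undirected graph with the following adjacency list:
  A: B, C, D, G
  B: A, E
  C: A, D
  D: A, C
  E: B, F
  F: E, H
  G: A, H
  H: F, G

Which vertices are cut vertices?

Removing A increases the component count from 1 to 2, so A is a cut vertex.
By contrast removing E leaves 1 component; it is not a cut vertex. No other vertex is a cut vertex either.

A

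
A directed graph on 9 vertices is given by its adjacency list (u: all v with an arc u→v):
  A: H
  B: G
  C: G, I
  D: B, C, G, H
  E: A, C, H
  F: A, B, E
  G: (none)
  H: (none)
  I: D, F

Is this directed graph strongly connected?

There is no directed path from B to C, so the graph is not strongly connected.

No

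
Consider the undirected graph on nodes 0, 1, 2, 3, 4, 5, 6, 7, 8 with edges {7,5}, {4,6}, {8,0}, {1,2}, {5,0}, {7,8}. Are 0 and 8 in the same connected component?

Yes

From 0 we can reach 0, 5, 7, 8, which includes 8.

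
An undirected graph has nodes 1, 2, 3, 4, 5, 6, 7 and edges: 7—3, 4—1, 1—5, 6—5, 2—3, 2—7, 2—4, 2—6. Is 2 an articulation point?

Yes

Deleting 2 raises the number of components from 1 to 2, so 2 is a cut vertex.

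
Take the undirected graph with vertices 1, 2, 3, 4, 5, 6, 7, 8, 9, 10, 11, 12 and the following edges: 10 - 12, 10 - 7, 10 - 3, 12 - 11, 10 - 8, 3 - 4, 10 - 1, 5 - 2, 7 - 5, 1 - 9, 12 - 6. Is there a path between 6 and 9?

Yes

From 6 we can reach 1, 2, 3, 4, 5, 6, 7, 8, 9, 10, 11, 12, which includes 9.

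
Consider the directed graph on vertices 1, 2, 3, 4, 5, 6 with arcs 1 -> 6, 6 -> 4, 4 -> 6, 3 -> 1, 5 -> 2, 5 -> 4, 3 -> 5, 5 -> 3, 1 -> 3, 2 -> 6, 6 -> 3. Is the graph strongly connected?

From 1 we can reach every vertex (1, 2, 3, 4, 5, 6), and every vertex can reach 1 (1, 2, 3, 4, 5, 6). So the whole graph is one strongly connected component.

Yes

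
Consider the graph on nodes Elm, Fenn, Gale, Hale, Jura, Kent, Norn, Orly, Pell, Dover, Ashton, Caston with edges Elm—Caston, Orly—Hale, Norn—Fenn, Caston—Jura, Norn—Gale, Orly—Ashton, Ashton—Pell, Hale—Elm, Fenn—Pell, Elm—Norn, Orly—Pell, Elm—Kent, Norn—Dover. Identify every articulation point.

Elm, Norn, Caston

Removing Elm increases the component count from 1 to 3, so Elm is a cut vertex.
Removing Norn increases the component count from 1 to 3, so Norn is a cut vertex.
Removing Caston increases the component count from 1 to 2, so Caston is a cut vertex.
By contrast removing Dover leaves 1 component; it is not a cut vertex. No other vertex is a cut vertex either.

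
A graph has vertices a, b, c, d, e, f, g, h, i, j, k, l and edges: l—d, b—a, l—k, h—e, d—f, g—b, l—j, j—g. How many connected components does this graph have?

i is isolated — a component by itself.
c is isolated — a component by itself.
Starting from e we can reach e, h. That is one component of size 2.
Starting from a we can reach a, b, d, f, g, j, k, l. That is one component of size 8.
Total: 4 components.

4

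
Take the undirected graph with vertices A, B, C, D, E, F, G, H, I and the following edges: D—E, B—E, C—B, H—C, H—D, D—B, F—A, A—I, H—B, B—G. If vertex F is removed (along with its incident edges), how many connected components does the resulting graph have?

With F gone, the remaining components are: {A, I}; {B, C, D, E, G, H}.
That is 2 components.

2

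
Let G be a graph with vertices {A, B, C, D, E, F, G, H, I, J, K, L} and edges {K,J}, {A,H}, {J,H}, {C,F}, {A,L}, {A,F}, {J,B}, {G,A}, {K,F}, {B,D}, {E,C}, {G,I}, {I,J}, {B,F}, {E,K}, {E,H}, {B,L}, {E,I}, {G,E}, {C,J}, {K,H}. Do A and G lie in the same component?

From A we can reach A, B, C, D, E, F, G, H, I, J, K, L, which includes G.

Yes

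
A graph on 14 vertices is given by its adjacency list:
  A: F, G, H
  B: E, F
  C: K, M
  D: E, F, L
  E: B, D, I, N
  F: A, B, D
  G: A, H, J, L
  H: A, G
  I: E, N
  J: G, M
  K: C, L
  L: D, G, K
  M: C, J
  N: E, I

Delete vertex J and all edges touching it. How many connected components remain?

1

With J gone, the remaining components are: {A, B, C, D, E, F, G, H, I, K, L, M, N}.
That is 1 component.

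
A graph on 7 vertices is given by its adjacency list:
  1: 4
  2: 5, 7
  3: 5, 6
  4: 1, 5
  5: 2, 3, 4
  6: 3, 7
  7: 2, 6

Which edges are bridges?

The edges on the cycle 5-3-6-7-2-5 are not bridges since each lies on that cycle.
But removing 4-5 disconnects 4 from 5; removing 1-4 disconnects 1 from 4 — these are bridges.

1-4, 4-5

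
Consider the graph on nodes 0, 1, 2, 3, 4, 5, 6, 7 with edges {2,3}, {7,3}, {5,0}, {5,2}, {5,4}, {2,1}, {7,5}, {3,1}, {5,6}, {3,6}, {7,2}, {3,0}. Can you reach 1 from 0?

Yes

From 0 we can reach 0, 1, 2, 3, 4, 5, 6, 7, which includes 1.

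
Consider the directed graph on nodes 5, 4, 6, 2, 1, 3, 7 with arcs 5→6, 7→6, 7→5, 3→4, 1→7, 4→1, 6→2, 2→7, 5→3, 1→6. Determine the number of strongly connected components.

{1, 2, 3, 4, 5, 6, 7} are all mutually reachable — one SCC of size 7.
That gives 1 strongly connected component.

1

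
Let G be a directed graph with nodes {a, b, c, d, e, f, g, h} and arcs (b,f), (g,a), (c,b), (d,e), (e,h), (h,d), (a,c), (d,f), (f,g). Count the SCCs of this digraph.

{a, b, c, f, g} are all mutually reachable — one SCC of size 5.
{d, e, h} are all mutually reachable — one SCC of size 3.
That gives 2 strongly connected components.

2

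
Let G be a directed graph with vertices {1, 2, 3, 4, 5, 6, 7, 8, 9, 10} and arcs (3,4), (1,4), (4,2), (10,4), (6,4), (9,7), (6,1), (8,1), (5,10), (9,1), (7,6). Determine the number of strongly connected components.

{2} is an SCC by itself.
{8} is an SCC by itself.
{10} is an SCC by itself.
{5} is an SCC by itself.
{1} is an SCC by itself.
(and 5 more singleton SCCs)
That gives 10 strongly connected components.

10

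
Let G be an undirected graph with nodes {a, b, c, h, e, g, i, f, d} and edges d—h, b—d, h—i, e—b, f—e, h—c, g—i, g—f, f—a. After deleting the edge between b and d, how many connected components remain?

1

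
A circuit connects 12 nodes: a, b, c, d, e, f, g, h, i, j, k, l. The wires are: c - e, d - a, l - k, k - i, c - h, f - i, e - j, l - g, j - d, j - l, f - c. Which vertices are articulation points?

Removing c increases the component count from 2 to 3, so c is a cut vertex.
Removing d increases the component count from 2 to 3, so d is a cut vertex.
Removing j increases the component count from 2 to 3, so j is a cut vertex.
Likewise l is a cut vertex.
By contrast removing g leaves 2 components; it is not a cut vertex. No other vertex is a cut vertex either.

c, d, j, l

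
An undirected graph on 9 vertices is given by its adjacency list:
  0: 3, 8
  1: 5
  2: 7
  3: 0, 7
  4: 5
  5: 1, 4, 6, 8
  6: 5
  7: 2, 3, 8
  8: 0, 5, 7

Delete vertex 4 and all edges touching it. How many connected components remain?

With 4 gone, the remaining components are: {0, 1, 2, 3, 5, 6, 7, 8}.
That is 1 component.

1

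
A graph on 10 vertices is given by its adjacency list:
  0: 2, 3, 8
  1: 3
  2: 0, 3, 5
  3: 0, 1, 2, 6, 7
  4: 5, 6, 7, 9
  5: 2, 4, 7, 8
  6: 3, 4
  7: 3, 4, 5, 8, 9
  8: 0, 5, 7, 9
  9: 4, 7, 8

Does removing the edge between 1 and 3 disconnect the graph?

Yes

Removing 1-3 leaves no path between 1 and 3: the component count goes from 1 to 2. So it is a bridge.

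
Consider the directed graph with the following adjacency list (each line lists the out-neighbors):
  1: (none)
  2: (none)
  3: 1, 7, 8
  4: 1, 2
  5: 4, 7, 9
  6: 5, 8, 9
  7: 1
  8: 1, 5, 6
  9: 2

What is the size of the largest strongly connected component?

2

{6, 8} are all mutually reachable — one SCC of size 2.
{2} is an SCC by itself.
{7} is an SCC by itself.
{9} is an SCC by itself.
{4} is an SCC by itself.
(and 3 more singleton SCCs)
The largest has 2 vertices.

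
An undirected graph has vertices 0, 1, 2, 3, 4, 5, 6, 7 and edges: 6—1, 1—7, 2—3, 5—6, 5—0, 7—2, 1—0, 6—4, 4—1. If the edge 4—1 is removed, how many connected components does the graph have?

4 and 1 are still connected via 4-6-1, so the component count stays at 1.

1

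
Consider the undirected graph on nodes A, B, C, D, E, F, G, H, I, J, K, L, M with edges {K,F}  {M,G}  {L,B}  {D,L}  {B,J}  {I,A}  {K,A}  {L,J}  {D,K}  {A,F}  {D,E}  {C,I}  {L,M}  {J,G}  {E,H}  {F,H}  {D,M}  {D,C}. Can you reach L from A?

Yes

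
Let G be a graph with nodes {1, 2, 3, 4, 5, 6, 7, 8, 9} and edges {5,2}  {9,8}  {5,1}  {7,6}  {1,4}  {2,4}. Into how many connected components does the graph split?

4

3 is isolated — a component by itself.
Starting from 8 we can reach 8, 9. That is one component of size 2.
Starting from 6 we can reach 6, 7. That is one component of size 2.
Starting from 1 we can reach 1, 2, 4, 5. That is one component of size 4.
Total: 4 components.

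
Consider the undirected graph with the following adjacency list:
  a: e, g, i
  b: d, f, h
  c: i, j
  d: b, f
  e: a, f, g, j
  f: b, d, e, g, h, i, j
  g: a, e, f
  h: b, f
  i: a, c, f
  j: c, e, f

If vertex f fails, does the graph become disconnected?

Yes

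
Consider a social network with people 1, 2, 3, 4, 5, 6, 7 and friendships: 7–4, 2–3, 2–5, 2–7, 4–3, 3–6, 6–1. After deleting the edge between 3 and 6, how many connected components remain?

2

Before removal there is 1 component.
3–6 is a bridge — removing it separates 3's side from 6's side.
After removal: 2 components.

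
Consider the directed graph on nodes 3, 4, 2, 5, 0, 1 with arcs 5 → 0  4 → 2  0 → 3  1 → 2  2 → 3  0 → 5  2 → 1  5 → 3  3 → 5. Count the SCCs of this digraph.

3

{0, 3, 5} are all mutually reachable — one SCC of size 3.
{1, 2} are all mutually reachable — one SCC of size 2.
{4} is an SCC by itself.
That gives 3 strongly connected components.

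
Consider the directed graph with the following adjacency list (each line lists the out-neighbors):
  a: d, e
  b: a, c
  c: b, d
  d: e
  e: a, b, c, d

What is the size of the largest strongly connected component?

{a, b, c, d, e} are all mutually reachable — one SCC of size 5.
The largest has 5 vertices.

5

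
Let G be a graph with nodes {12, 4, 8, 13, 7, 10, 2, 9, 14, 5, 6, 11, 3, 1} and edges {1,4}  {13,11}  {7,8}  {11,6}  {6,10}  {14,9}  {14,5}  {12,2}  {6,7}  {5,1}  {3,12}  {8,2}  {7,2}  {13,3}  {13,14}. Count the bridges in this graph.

6

The edges on the cycle 13-11-6-7-8-2-12-3-13 are not bridges since each lies on that cycle.
But removing 1-4 disconnects 1 from 4; removing 14-13 disconnects 14 from 13; removing 1-5 disconnects 1 from 5; removing 14-9 disconnects 14 from 9 — these are bridges.
In total 6 edges are bridges.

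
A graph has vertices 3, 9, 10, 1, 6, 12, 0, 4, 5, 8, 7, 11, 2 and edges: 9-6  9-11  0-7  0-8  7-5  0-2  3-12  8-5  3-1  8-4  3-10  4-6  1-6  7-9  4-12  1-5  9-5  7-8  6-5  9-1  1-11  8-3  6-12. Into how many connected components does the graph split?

Starting from 0 we can reach 0, 1, 2, 3, 4, 5, 6, 7, 8, 9, 10, 11, 12. That is one component of size 13.
Total: 1 component.

1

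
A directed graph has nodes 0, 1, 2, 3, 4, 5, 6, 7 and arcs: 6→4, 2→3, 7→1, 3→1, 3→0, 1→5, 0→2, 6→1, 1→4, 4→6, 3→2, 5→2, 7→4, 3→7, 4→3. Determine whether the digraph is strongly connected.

From 6 we can reach every vertex (0, 1, 2, 3, 4, 5, 6, 7), and every vertex can reach 6 (0, 1, 2, 3, 4, 5, 6, 7). So the whole graph is one strongly connected component.

Yes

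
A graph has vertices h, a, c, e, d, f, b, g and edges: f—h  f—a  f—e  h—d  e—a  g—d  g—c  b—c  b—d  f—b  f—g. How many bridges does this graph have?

The edges on the cycle f-e-a-f are not bridges since each lies on that cycle.
Every edge lies on some cycle, so there are no bridges.

0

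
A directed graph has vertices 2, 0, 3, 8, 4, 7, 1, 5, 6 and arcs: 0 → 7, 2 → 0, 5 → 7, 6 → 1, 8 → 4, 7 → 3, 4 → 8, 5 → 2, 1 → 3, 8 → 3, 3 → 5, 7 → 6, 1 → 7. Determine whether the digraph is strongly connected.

No

There is no directed path from 2 to 8, so the graph is not strongly connected.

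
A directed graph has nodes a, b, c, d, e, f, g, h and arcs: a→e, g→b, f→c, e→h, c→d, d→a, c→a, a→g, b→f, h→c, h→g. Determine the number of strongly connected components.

1

{a, b, c, d, e, f, g, h} are all mutually reachable — one SCC of size 8.
That gives 1 strongly connected component.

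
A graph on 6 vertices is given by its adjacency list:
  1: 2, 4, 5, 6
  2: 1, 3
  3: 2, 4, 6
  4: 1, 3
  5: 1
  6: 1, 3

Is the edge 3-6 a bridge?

No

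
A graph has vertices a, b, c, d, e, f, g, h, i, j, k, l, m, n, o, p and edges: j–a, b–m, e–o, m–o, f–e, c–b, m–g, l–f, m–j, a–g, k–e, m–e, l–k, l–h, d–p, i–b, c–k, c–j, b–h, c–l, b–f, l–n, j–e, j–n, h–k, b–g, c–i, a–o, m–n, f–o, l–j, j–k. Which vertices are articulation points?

none

Removing p, for instance, still leaves 2 components. No single vertex removal increases the component count — the graph has no articulation points.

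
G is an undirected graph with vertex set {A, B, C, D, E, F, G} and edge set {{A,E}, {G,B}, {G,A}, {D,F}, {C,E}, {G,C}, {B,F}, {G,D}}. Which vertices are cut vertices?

G

Removing G increases the component count from 1 to 2, so G is a cut vertex.
By contrast removing D leaves 1 component; it is not a cut vertex. No other vertex is a cut vertex either.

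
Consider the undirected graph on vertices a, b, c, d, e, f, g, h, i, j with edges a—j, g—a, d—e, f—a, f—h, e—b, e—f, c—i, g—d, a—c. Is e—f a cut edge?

After removing e—f, the path e-d-g-a-f still connects them, so the edge is not a bridge.

No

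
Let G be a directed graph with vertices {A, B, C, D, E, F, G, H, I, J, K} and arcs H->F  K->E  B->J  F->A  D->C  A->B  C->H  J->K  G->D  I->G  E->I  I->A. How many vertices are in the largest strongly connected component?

11

{A, B, C, D, E, F, G, H, I, J, K} are all mutually reachable — one SCC of size 11.
The largest has 11 vertices.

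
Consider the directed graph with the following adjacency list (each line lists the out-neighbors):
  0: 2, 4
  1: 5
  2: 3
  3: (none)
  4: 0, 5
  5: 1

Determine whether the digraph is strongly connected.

There is no directed path from 2 to 4, so the graph is not strongly connected.

No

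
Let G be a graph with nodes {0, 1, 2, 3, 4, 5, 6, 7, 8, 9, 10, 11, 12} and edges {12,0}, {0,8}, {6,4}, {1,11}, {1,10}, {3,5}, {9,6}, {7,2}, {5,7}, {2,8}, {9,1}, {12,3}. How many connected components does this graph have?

2

Starting from 1 we can reach 1, 4, 6, 9, 10, 11. That is one component of size 6.
Starting from 0 we can reach 0, 2, 3, 5, 7, 8, 12. That is one component of size 7.
Total: 2 components.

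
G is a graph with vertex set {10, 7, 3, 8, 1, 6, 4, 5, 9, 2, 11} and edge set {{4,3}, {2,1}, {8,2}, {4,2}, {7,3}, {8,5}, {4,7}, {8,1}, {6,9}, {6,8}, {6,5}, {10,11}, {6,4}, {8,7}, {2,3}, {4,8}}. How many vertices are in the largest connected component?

9

Starting from 10 we can reach 10, 11. That is one component of size 2.
Starting from 1 we can reach 1, 2, 3, 4, 5, 6, 7, 8, 9. That is one component of size 9.
The largest has 9 vertices.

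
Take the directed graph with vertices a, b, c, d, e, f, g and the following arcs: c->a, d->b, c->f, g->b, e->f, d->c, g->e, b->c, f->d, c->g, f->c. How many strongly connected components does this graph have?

2

{b, c, d, e, f, g} are all mutually reachable — one SCC of size 6.
{a} is an SCC by itself.
That gives 2 strongly connected components.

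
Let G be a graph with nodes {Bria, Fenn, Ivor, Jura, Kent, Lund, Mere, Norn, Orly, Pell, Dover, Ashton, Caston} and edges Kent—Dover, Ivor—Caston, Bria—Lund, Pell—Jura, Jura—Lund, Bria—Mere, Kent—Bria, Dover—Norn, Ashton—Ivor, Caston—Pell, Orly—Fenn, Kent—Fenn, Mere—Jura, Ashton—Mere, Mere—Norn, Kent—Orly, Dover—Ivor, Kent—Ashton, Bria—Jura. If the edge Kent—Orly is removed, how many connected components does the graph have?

Kent and Orly are still connected via Kent-Fenn-Orly, so the component count stays at 1.

1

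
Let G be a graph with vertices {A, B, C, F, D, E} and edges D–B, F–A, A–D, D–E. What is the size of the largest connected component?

C is isolated — a component by itself.
Starting from A we can reach A, B, D, E, F. That is one component of size 5.
The largest has 5 vertices.

5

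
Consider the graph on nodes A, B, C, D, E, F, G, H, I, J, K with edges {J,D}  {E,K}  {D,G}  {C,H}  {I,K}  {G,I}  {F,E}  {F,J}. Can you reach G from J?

Yes

From J we can reach D, E, F, G, I, J, K, which includes G.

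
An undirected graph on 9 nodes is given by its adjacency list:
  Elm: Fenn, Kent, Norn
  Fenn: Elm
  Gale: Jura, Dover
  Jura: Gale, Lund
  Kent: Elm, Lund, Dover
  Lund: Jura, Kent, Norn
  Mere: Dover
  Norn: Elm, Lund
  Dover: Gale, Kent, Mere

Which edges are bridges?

The edges on the cycle Dover-Kent-Lund-Jura-Gale-Dover are not bridges since each lies on that cycle.
But removing Mere-Dover disconnects Mere from Dover; removing Elm-Fenn disconnects Elm from Fenn — these are bridges.

Dover-Mere, Elm-Fenn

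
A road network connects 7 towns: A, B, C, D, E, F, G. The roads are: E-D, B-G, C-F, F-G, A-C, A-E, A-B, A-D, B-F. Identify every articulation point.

A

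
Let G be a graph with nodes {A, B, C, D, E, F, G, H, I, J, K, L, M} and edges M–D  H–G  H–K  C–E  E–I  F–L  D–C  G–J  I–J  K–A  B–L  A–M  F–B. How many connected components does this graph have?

Starting from B we can reach B, F, L. That is one component of size 3.
Starting from A we can reach A, C, D, E, G, H, I, J, K, M. That is one component of size 10.
Total: 2 components.

2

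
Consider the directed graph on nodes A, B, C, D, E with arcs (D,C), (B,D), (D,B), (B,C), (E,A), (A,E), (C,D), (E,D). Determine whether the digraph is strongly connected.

No

There is no directed path from C to E, so the graph is not strongly connected.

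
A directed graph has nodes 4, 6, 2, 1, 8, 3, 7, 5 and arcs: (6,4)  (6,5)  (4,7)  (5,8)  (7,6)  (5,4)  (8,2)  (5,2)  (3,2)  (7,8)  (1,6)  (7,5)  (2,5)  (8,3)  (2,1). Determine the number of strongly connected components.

1

{1, 2, 3, 4, 5, 6, 7, 8} are all mutually reachable — one SCC of size 8.
That gives 1 strongly connected component.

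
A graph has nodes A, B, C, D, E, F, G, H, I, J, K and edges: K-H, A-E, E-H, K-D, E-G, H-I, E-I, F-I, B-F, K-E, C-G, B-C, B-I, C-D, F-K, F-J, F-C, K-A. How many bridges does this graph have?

The edges on the cycle F-K-D-C-F are not bridges since each lies on that cycle.
But removing F-J disconnects F from J — this is a bridge.

1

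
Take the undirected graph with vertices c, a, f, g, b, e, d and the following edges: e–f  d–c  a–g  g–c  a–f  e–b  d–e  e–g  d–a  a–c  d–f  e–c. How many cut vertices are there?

1

Removing e increases the component count from 1 to 2, so e is a cut vertex.
By contrast removing g leaves 1 component; it is not a cut vertex. No other vertex is a cut vertex either.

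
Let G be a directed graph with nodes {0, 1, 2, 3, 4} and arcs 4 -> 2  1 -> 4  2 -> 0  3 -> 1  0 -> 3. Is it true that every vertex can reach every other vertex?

Yes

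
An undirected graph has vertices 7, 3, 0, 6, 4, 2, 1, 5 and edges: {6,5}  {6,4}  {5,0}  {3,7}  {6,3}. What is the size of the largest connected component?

1 is isolated — a component by itself.
2 is isolated — a component by itself.
Starting from 0 we can reach 0, 3, 4, 5, 6, 7. That is one component of size 6.
The largest has 6 vertices.

6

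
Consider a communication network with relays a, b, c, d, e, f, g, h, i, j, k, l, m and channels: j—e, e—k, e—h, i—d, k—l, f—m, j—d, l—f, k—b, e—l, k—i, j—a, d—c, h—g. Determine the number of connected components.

1

Starting from a we can reach a, b, c, d, e, f, g, h, i, j, k, l, m. That is one component of size 13.
Total: 1 component.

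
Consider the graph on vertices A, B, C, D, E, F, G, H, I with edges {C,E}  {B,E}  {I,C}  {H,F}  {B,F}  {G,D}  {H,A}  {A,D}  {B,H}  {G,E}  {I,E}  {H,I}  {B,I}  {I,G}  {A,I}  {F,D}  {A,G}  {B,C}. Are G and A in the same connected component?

From G we can reach A, B, C, D, E, F, G, H, I, which includes A.

Yes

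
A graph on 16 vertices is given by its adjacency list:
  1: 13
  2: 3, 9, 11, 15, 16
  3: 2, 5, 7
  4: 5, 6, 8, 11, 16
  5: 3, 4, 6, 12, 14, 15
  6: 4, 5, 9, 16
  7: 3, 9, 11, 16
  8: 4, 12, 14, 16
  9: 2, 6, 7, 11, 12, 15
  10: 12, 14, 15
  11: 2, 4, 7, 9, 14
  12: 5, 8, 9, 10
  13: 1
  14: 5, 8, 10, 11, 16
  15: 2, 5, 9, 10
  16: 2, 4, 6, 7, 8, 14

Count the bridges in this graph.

The edges on the cycle 4-6-9-7-11-4 are not bridges since each lies on that cycle.
But removing 1-13 disconnects 1 from 13 — this is a bridge.

1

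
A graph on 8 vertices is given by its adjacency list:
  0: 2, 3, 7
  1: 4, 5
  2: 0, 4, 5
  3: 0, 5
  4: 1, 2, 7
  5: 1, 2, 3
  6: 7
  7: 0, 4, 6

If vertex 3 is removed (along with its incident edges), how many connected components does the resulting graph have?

With 3 gone, the remaining components are: {0, 1, 2, 4, 5, 6, 7}.
That is 1 component.

1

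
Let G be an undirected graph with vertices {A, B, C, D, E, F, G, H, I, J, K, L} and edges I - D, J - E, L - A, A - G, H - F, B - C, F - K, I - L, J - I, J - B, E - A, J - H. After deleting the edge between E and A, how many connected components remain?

1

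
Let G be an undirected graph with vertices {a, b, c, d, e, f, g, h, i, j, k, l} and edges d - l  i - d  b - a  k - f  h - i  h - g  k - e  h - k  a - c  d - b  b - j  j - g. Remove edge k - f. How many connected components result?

2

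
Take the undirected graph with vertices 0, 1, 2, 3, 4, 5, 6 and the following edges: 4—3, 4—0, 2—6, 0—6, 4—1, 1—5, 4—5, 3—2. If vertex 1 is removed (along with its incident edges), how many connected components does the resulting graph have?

With 1 gone, the remaining components are: {0, 2, 3, 4, 5, 6}.
That is 1 component.

1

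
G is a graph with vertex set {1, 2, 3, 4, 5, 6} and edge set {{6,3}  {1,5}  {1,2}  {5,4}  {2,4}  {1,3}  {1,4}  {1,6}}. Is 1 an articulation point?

Yes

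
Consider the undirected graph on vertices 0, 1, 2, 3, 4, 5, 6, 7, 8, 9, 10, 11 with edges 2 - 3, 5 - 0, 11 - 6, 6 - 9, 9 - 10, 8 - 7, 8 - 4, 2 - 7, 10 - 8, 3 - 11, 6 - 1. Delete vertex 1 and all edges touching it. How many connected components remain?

With 1 gone, the remaining components are: {0, 5}; {2, 3, 4, 6, 7, 8, 9, 10, 11}.
That is 2 components.

2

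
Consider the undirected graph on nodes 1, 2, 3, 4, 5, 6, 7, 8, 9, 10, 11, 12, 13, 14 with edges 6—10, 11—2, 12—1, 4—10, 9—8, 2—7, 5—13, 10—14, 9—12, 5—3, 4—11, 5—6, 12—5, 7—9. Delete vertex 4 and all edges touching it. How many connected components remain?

With 4 gone, the remaining components are: {1, 2, 3, 5, 6, 7, 8, 9, 10, 11, 12, 13, 14}.
That is 1 component.

1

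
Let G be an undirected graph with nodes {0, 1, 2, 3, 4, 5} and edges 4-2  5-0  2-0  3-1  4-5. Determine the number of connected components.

2

Starting from 1 we can reach 1, 3. That is one component of size 2.
Starting from 0 we can reach 0, 2, 4, 5. That is one component of size 4.
Total: 2 components.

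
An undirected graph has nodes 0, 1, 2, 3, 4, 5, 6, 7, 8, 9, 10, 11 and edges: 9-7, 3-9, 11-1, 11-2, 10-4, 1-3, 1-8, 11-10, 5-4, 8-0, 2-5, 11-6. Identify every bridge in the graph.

The edges on the cycle 11-2-5-4-10-11 are not bridges since each lies on that cycle.
But removing 11-6 disconnects 11 from 6; removing 11-1 disconnects 11 from 1; removing 9-3 disconnects 9 from 3; removing 8-1 disconnects 8 from 1 — these are bridges.
In total 7 edges are bridges.

0-8, 1-11, 1-3, 1-8, 11-6, 3-9, 7-9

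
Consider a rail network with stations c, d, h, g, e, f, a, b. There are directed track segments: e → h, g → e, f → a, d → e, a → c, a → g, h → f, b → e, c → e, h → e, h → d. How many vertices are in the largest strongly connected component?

{a, c, d, e, f, g, h} are all mutually reachable — one SCC of size 7.
{b} is an SCC by itself.
The largest has 7 vertices.

7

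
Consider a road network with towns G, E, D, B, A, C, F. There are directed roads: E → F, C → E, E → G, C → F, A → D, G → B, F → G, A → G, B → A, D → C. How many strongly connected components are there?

1

{A, B, C, D, E, F, G} are all mutually reachable — one SCC of size 7.
That gives 1 strongly connected component.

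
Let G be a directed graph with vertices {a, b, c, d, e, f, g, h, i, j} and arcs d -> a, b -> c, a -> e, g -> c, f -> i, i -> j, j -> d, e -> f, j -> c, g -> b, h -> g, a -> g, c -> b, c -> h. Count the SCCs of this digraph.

2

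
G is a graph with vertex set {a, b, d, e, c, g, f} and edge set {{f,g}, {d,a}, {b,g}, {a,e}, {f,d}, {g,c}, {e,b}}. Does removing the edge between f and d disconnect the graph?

After removing f - d, the path f-g-b-e-a-d still connects them, so the edge is not a bridge.

No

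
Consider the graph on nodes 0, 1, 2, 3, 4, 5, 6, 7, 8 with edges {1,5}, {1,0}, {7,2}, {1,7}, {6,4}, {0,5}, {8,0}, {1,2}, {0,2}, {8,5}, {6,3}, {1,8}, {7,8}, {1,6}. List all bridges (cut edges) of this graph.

The edges on the cycle 1-7-2-0-8-1 are not bridges since each lies on that cycle.
But removing 6 - 4 disconnects 6 from 4; removing 1 - 6 disconnects 1 from 6; removing 3 - 6 disconnects 3 from 6 — these are bridges.

1-6, 3-6, 4-6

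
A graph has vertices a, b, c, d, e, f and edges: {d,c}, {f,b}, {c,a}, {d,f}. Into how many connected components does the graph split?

2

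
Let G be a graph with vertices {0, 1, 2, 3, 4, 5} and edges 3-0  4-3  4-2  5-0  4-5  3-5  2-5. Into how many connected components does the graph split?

2

1 is isolated — a component by itself.
Starting from 0 we can reach 0, 2, 3, 4, 5. That is one component of size 5.
Total: 2 components.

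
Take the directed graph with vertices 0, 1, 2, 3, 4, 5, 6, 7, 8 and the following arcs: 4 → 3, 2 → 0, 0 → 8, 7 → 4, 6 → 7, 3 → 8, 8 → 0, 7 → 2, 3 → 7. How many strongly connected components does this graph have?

6

{3, 4, 7} are all mutually reachable — one SCC of size 3.
{0, 8} are all mutually reachable — one SCC of size 2.
{2} is an SCC by itself.
{6} is an SCC by itself.
{1} is an SCC by itself.
(and 1 more singleton SCC)
That gives 6 strongly connected components.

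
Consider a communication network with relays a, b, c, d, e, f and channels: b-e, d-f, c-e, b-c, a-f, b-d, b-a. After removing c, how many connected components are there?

1

With c gone, the remaining components are: {a, b, d, e, f}.
That is 1 component.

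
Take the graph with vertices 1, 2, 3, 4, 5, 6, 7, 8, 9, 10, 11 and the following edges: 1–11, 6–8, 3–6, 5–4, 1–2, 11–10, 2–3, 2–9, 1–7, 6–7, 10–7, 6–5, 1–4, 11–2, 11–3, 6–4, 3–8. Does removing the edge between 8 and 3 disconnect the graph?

No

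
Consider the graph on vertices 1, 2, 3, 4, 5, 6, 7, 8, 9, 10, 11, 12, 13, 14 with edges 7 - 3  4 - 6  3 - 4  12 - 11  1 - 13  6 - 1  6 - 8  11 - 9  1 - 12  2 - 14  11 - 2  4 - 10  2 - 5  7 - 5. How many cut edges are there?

The edges on the cycle 7-3-4-6-1-12-11-2-5-7 are not bridges since each lies on that cycle.
But removing 14 - 2 disconnects 14 from 2; removing 1 - 13 disconnects 1 from 13; removing 9 - 11 disconnects 9 from 11; removing 8 - 6 disconnects 8 from 6 — these are bridges.
In total 5 edges are bridges.

5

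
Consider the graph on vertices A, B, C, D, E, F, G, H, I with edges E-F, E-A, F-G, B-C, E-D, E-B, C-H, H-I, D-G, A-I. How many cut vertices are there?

1

Removing E increases the component count from 1 to 2, so E is a cut vertex.
By contrast removing G leaves 1 component; it is not a cut vertex. No other vertex is a cut vertex either.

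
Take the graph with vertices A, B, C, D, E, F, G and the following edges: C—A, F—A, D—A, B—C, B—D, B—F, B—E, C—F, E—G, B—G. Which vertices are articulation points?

B

Removing B increases the component count from 1 to 2, so B is a cut vertex.
By contrast removing F leaves 1 component; it is not a cut vertex. No other vertex is a cut vertex either.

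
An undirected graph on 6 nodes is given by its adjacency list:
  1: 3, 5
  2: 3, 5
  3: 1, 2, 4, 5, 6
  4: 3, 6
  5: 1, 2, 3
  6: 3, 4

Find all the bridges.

The edges on the cycle 3-6-4-3 are not bridges since each lies on that cycle.
Every edge lies on some cycle, so there are no bridges.

none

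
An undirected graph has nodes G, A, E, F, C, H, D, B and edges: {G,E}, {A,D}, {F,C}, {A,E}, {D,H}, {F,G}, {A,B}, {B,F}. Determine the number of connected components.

1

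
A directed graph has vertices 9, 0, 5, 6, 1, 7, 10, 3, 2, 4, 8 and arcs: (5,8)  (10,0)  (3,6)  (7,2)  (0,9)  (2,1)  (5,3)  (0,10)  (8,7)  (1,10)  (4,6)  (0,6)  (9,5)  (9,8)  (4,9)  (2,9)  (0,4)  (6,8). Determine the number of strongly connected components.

{0, 1, 2, 3, 4, 5, 6, 7, 8, 9, 10} are all mutually reachable — one SCC of size 11.
That gives 1 strongly connected component.

1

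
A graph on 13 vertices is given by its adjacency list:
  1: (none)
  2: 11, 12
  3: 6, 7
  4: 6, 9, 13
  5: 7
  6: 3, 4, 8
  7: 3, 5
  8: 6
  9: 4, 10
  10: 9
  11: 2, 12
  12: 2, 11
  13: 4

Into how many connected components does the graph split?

1 is isolated — a component by itself.
Starting from 2 we can reach 2, 11, 12. That is one component of size 3.
Starting from 3 we can reach 3, 4, 5, 6, 7, 8, 9, 10, 13. That is one component of size 9.
Total: 3 components.

3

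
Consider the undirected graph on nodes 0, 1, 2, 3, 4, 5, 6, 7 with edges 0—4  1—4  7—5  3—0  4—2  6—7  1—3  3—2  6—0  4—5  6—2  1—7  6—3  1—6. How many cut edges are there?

The edges on the cycle 1-6-3-1 are not bridges since each lies on that cycle.
Every edge lies on some cycle, so there are no bridges.

0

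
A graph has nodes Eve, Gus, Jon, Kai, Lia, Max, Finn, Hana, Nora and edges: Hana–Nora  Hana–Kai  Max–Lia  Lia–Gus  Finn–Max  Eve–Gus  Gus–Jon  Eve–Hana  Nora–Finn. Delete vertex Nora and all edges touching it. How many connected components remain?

With Nora gone, the remaining components are: {Eve, Gus, Jon, Kai, Lia, Max, Finn, Hana}.
That is 1 component.

1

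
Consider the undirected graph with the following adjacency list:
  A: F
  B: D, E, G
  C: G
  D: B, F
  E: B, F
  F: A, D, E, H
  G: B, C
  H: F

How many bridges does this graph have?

4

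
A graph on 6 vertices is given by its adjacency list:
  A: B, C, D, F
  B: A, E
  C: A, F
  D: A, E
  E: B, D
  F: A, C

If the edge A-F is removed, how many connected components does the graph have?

A and F are still connected via A-C-F, so the component count stays at 1.

1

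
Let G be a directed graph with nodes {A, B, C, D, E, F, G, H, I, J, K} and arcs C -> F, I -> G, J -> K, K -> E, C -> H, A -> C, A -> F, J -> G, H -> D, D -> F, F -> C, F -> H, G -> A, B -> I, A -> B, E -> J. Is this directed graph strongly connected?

No

There is no directed path from H to J, so the graph is not strongly connected.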